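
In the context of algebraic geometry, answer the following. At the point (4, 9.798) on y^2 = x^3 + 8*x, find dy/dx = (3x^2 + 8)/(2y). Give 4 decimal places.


Using implicit differentiation of y^2 = x^3 + 8*x:
2y * dy/dx = 3x^2 + 8
dy/dx = (3x^2 + 8)/(2y)
Numerator: 3*4^2 + 8 = 56
Denominator: 2*9.798 = 19.596
dy/dx = 56/19.596 = 2.8577

2.8577


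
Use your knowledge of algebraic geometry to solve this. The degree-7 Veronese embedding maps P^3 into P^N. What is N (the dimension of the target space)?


The Veronese embedding v_d: P^n -> P^N maps each point to all
degree-d monomials in n+1 homogeneous coordinates.
N = C(n+d, d) - 1
N = C(3+7, 7) - 1
N = C(10, 7) - 1
C(10, 7) = 120
N = 120 - 1 = 119

119


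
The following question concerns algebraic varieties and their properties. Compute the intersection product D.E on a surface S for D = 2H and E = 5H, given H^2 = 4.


Using bilinearity of the intersection pairing on a surface S:
(aH).(bH) = ab * (H.H)
We have H^2 = 4.
D.E = (2H).(5H) = 2*5*4
= 10*4
= 40

40


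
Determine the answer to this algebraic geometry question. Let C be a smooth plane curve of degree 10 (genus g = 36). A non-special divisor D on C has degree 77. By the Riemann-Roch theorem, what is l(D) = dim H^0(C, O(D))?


First, compute the genus of a smooth plane curve of degree 10:
g = (d-1)(d-2)/2 = (10-1)(10-2)/2 = 36
For a non-special divisor D (i.e., h^1(D) = 0), Riemann-Roch gives:
l(D) = deg(D) - g + 1
Since deg(D) = 77 >= 2g - 1 = 71, D is non-special.
l(D) = 77 - 36 + 1 = 42

42


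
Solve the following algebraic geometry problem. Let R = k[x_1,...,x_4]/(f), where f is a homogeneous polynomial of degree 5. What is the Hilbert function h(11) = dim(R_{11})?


For R = k[x_1,...,x_n]/(f) with f homogeneous of degree e:
The Hilbert series is (1 - t^e)/(1 - t)^n.
So h(d) = C(d+n-1, n-1) - C(d-e+n-1, n-1) for d >= e.
With n=4, e=5, d=11:
C(11+4-1, 4-1) = C(14, 3) = 364
C(11-5+4-1, 4-1) = C(9, 3) = 84
h(11) = 364 - 84 = 280

280


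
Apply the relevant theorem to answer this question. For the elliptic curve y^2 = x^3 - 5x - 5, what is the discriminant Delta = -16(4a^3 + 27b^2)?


Compute each component:
4a^3 = 4*(-5)^3 = 4*(-125) = -500
27b^2 = 27*(-5)^2 = 27*25 = 675
4a^3 + 27b^2 = -500 + 675 = 175
Delta = -16*175 = -2800

-2800


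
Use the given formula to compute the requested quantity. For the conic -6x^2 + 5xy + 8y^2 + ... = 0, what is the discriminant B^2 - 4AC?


The discriminant of a conic Ax^2 + Bxy + Cy^2 + ... = 0 is B^2 - 4AC.
B^2 = 5^2 = 25
4AC = 4*(-6)*8 = -192
Discriminant = 25 + 192 = 217

217


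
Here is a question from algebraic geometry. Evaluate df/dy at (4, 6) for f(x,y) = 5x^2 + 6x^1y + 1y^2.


df/dy = 6*x^1 + 2*1*y^1
At (4,6): 6*4^1 + 2*1*6^1
= 24 + 12
= 36

36


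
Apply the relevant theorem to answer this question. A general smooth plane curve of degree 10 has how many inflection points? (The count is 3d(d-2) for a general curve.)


For a general smooth plane curve C of degree d, the inflection points are
the intersection of C with its Hessian curve, which has degree 3(d-2).
By Bezout, the total intersection number is d * 3(d-2) = 10 * 24 = 240.
For a general curve every flex is ordinary, so each contributes
multiplicity 1 to C·Hess(C), and the number of distinct inflection
points is 3d(d-2).
Inflection points = 3*10*(10-2) = 3*10*8 = 240

240


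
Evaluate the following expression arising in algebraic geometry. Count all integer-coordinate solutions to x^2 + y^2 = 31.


Systematically check integer values of x where x^2 <= 31.
For each valid x, check if 31 - x^2 is a perfect square.
Total integer solutions found: 0

0


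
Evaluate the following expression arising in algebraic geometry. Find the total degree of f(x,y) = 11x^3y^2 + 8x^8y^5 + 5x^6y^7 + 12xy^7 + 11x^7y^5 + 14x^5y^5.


Examine each term for its total degree (sum of exponents).
  Term '11x^3y^2' has total degree 3+2 = 5.
  Term '8x^8y^5' has total degree 8+5 = 13.
  Term '5x^6y^7' has total degree 6+7 = 13.
  Term '12xy^7' has total degree 1+7 = 8.
  Term '11x^7y^5' has total degree 7+5 = 12.
  Term '14x^5y^5' has total degree 5+5 = 10.
The maximum total degree among all terms is 13.

13


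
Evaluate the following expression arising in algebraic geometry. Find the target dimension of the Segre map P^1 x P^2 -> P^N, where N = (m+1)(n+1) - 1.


The Segre embedding maps P^m x P^n into P^N via
all products of coordinates from each factor.
N = (m+1)(n+1) - 1
N = (1+1)(2+1) - 1
N = 2*3 - 1
N = 6 - 1 = 5

5


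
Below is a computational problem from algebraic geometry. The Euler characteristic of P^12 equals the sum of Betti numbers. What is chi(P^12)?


The complex projective space P^12 has one cell in each even real dimension 0, 2, ..., 24.
The cohomology groups are H^{2k}(P^12) = Z for k = 0,...,12, and 0 otherwise.
Euler characteristic = sum of Betti numbers = 1 per even-dimensional cohomology group.
chi(P^12) = 12 + 1 = 13

13


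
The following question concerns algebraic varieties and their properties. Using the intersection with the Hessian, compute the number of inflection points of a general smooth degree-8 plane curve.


For a general smooth plane curve C of degree d, the inflection points are
the intersection of C with its Hessian curve, which has degree 3(d-2).
By Bezout, the total intersection number is d * 3(d-2) = 8 * 18 = 144.
For a general curve every flex is ordinary, so each contributes
multiplicity 1 to C·Hess(C), and the number of distinct inflection
points is 3d(d-2).
Inflection points = 3*8*(8-2) = 3*8*6 = 144

144


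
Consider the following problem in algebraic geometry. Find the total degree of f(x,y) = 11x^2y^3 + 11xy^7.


Examine each term for its total degree (sum of exponents).
  Term '11x^2y^3' has total degree 2+3 = 5.
  Term '11xy^7' has total degree 1+7 = 8.
The maximum total degree among all terms is 8.

8


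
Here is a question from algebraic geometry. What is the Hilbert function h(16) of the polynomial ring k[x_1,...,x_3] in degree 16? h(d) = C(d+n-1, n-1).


The Hilbert function for the polynomial ring in 3 variables is:
h(d) = C(d+n-1, n-1)
h(16) = C(16+3-1, 3-1) = C(18, 2)
= 18! / (2! * 16!)
= 153

153


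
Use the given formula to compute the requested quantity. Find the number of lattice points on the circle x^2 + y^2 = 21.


Systematically check integer values of x where x^2 <= 21.
For each valid x, check if 21 - x^2 is a perfect square.
Total integer solutions found: 0

0


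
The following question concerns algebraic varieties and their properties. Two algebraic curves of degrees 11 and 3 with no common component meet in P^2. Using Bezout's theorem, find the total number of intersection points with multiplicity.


Bezout's theorem states the intersection count equals the product of degrees.
Intersection count = 11 * 3 = 33

33


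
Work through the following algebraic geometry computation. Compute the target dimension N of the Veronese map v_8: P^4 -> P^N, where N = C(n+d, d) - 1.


The Veronese embedding v_d: P^n -> P^N maps each point to all
degree-d monomials in n+1 homogeneous coordinates.
N = C(n+d, d) - 1
N = C(4+8, 8) - 1
N = C(12, 8) - 1
C(12, 8) = 495
N = 495 - 1 = 494

494


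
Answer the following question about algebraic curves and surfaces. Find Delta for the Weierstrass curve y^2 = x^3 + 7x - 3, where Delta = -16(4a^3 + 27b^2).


Compute each component:
4a^3 = 4*7^3 = 4*343 = 1372
27b^2 = 27*(-3)^2 = 27*9 = 243
4a^3 + 27b^2 = 1372 + 243 = 1615
Delta = -16*1615 = -25840

-25840


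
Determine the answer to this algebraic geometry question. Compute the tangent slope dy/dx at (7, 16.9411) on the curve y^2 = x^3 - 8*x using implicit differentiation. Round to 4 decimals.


Using implicit differentiation of y^2 = x^3 - 8*x:
2y * dy/dx = 3x^2 - 8
dy/dx = (3x^2 - 8)/(2y)
Numerator: 3*7^2 - 8 = 139
Denominator: 2*16.9411 = 33.8822
dy/dx = 139/33.8822 = 4.1024

4.1024


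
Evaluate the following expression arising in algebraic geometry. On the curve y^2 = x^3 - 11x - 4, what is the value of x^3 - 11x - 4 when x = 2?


Compute x^3 - 11x - 4 at x = 2:
x^3 = 2^3 = 8
(-11)*x = (-11)*2 = -22
Sum: 8 - 22 - 4 = -18

-18


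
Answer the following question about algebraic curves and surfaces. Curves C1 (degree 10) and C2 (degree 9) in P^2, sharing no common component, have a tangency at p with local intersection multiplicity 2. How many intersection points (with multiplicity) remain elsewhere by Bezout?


By Bezout's theorem, the total intersection number is d1 * d2.
Total = 10 * 9 = 90
Intersection multiplicity at p = 2
Remaining intersections = 90 - 2 = 88

88


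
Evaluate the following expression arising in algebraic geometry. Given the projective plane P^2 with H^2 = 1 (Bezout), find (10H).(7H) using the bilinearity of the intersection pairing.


Using bilinearity of the intersection pairing on the projective plane P^2:
(aH).(bH) = ab * (H.H)
We have H^2 = 1 (Bezout).
D.E = (10H).(7H) = 10*7*1
= 70*1
= 70

70


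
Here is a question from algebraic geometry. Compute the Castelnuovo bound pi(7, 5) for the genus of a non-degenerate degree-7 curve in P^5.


Castelnuovo's bound: write d - 1 = m(r-1) + epsilon with 0 <= epsilon < r-1.
d - 1 = 7 - 1 = 6
r - 1 = 5 - 1 = 4
6 = 1*4 + 2, so m = 1, epsilon = 2
pi(d, r) = m(m-1)(r-1)/2 + m*epsilon
= 1*0*4/2 + 1*2
= 0/2 + 2
= 0 + 2 = 2

2


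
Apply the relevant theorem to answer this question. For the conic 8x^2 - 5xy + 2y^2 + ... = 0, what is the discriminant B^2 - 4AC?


The discriminant of a conic Ax^2 + Bxy + Cy^2 + ... = 0 is B^2 - 4AC.
B^2 = (-5)^2 = 25
4AC = 4*8*2 = 64
Discriminant = 25 - 64 = -39

-39


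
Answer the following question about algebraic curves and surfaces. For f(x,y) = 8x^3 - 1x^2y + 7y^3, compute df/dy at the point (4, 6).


df/dy = (-1)*x^2 + 3*7*y^2
At (4,6): (-1)*4^2 + 3*7*6^2
= -16 + 756
= 740

740


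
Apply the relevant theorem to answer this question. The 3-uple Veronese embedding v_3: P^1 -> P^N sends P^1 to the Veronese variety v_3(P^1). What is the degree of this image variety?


The Veronese variety v_3(P^1) has degree d^r.
d^r = 3^1 = 3

3


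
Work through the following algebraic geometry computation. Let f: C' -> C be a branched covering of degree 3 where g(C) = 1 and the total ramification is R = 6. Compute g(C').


Riemann-Hurwitz formula: 2g' - 2 = d(2g - 2) + R
Given: d = 3, g = 1, R = 6
2g' - 2 = 3*(2*1 - 2) + 6
2g' - 2 = 3*0 + 6
2g' - 2 = 0 + 6 = 6
2g' = 8
g' = 4

4


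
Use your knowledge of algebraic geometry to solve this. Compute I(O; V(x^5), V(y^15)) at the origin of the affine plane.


The intersection multiplicity of V(x^a) and V(y^b) at the origin is:
I(O; V(x^5), V(y^15)) = dim_k(k[x,y]/(x^5, y^15))
A basis for k[x,y]/(x^5, y^15) is the set of monomials x^i * y^j
where 0 <= i < 5 and 0 <= j < 15.
The number of such monomials is 5 * 15 = 75

75


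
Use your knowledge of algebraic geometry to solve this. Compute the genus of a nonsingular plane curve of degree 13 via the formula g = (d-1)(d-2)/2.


Using the genus formula for smooth plane curves:
g = (d-1)(d-2)/2
g = (13-1)(13-2)/2
g = 12*11/2
g = 132/2 = 66

66


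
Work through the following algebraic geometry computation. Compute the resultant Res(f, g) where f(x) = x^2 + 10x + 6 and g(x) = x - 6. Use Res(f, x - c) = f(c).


For Res(f, x - c), we evaluate f at x = c.
f(6) = 6^2 + 10*6 + 6
= 36 + 60 + 6
= 96 + 6 = 102
Res(f, g) = 102

102


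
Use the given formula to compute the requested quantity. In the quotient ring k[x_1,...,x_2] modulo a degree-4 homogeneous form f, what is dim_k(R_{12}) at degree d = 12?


For R = k[x_1,...,x_n]/(f) with f homogeneous of degree e:
The Hilbert series is (1 - t^e)/(1 - t)^n.
So h(d) = C(d+n-1, n-1) - C(d-e+n-1, n-1) for d >= e.
With n=2, e=4, d=12:
C(12+2-1, 2-1) = C(13, 1) = 13
C(12-4+2-1, 2-1) = C(9, 1) = 9
h(12) = 13 - 9 = 4

4


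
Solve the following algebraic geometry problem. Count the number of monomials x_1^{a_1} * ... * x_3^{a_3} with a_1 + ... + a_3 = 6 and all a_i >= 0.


The number of degree-6 monomials in 3 variables is C(d+n-1, n-1).
= C(6+3-1, 3-1) = C(8, 2)
= 28

28


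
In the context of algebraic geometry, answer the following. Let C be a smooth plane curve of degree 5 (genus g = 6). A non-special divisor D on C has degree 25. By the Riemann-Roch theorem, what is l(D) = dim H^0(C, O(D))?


First, compute the genus of a smooth plane curve of degree 5:
g = (d-1)(d-2)/2 = (5-1)(5-2)/2 = 6
For a non-special divisor D (i.e., h^1(D) = 0), Riemann-Roch gives:
l(D) = deg(D) - g + 1
Since deg(D) = 25 >= 2g - 1 = 11, D is non-special.
l(D) = 25 - 6 + 1 = 20

20


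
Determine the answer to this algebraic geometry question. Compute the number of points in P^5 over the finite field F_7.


P^5(F_7) has (q^(n+1) - 1)/(q - 1) points.
= 7^5 + 7^4 + 7^3 + 7^2 + 7^1 + 7^0
= 16807 + 2401 + 343 + 49 + 7 + 1
= 19608

19608


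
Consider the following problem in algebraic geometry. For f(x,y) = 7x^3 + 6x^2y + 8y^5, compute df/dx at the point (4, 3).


df/dx = 3*7*x^2 + 2*6*x^1*y
At (4,3): 3*7*4^2 + 2*6*4^1*3
= 336 + 144
= 480

480


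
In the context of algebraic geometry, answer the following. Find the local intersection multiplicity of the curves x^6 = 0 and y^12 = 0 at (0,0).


The intersection multiplicity of V(x^a) and V(y^b) at the origin is:
I(O; V(x^6), V(y^12)) = dim_k(k[x,y]/(x^6, y^12))
A basis for k[x,y]/(x^6, y^12) is the set of monomials x^i * y^j
where 0 <= i < 6 and 0 <= j < 12.
The number of such monomials is 6 * 12 = 72

72


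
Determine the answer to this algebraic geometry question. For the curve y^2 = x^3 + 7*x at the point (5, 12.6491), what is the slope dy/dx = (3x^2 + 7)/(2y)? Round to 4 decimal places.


Using implicit differentiation of y^2 = x^3 + 7*x:
2y * dy/dx = 3x^2 + 7
dy/dx = (3x^2 + 7)/(2y)
Numerator: 3*5^2 + 7 = 82
Denominator: 2*12.6491 = 25.2982
dy/dx = 82/25.2982 = 3.2413

3.2413


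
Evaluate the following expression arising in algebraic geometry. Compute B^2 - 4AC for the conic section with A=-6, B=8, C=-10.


The discriminant of a conic Ax^2 + Bxy + Cy^2 + ... = 0 is B^2 - 4AC.
B^2 = 8^2 = 64
4AC = 4*(-6)*(-10) = 240
Discriminant = 64 - 240 = -176

-176


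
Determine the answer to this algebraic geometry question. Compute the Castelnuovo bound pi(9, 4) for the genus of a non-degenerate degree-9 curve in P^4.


Castelnuovo's bound: write d - 1 = m(r-1) + epsilon with 0 <= epsilon < r-1.
d - 1 = 9 - 1 = 8
r - 1 = 4 - 1 = 3
8 = 2*3 + 2, so m = 2, epsilon = 2
pi(d, r) = m(m-1)(r-1)/2 + m*epsilon
= 2*1*3/2 + 2*2
= 6/2 + 4
= 3 + 4 = 7

7


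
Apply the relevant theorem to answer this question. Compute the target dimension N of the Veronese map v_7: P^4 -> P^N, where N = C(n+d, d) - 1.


The Veronese embedding v_d: P^n -> P^N maps each point to all
degree-d monomials in n+1 homogeneous coordinates.
N = C(n+d, d) - 1
N = C(4+7, 7) - 1
N = C(11, 7) - 1
C(11, 7) = 330
N = 330 - 1 = 329

329


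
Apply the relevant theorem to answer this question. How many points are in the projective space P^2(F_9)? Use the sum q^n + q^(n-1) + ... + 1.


P^2(F_9) has (q^(n+1) - 1)/(q - 1) points.
= 9^2 + 9^1 + 9^0
= 81 + 9 + 1
= 91

91


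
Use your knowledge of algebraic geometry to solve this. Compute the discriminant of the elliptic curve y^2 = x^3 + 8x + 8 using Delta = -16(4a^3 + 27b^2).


Compute each component:
4a^3 = 4*8^3 = 4*512 = 2048
27b^2 = 27*8^2 = 27*64 = 1728
4a^3 + 27b^2 = 2048 + 1728 = 3776
Delta = -16*3776 = -60416

-60416


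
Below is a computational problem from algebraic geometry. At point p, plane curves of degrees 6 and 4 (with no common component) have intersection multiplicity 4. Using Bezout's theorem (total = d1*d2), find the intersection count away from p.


By Bezout's theorem, the total intersection number is d1 * d2.
Total = 6 * 4 = 24
Intersection multiplicity at p = 4
Remaining intersections = 24 - 4 = 20

20


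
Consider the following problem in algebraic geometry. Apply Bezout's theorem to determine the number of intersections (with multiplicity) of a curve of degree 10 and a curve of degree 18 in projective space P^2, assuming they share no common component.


Bezout's theorem states the intersection count equals the product of degrees.
Intersection count = 10 * 18 = 180

180


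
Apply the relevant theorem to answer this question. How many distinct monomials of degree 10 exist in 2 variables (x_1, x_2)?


The number of degree-10 monomials in 2 variables is C(d+n-1, n-1).
= C(10+2-1, 2-1) = C(11, 1)
= 11

11


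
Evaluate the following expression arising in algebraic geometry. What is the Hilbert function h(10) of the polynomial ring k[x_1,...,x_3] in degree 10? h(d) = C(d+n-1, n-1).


The Hilbert function for the polynomial ring in 3 variables is:
h(d) = C(d+n-1, n-1)
h(10) = C(10+3-1, 3-1) = C(12, 2)
= 12! / (2! * 10!)
= 66

66


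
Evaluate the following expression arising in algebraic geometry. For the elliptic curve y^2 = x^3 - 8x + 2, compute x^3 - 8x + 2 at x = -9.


Compute x^3 - 8x + 2 at x = -9:
x^3 = (-9)^3 = -729
(-8)*x = (-8)*(-9) = 72
Sum: -729 + 72 + 2 = -655

-655


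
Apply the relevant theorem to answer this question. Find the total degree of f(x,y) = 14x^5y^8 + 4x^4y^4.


Examine each term for its total degree (sum of exponents).
  Term '14x^5y^8' has total degree 5+8 = 13.
  Term '4x^4y^4' has total degree 4+4 = 8.
The maximum total degree among all terms is 13.

13


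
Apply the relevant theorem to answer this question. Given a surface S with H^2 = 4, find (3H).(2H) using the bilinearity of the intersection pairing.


Using bilinearity of the intersection pairing on a surface S:
(aH).(bH) = ab * (H.H)
We have H^2 = 4.
D.E = (3H).(2H) = 3*2*4
= 6*4
= 24

24


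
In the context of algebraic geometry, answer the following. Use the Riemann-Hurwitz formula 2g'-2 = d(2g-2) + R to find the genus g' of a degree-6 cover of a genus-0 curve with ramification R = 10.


Riemann-Hurwitz formula: 2g' - 2 = d(2g - 2) + R
Given: d = 6, g = 0, R = 10
2g' - 2 = 6*(2*0 - 2) + 10
2g' - 2 = 6*(-2) + 10
2g' - 2 = -12 + 10 = -2
2g' = 0
g' = 0

0


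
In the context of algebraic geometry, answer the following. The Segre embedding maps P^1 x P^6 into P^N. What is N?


The Segre embedding maps P^m x P^n into P^N via
all products of coordinates from each factor.
N = (m+1)(n+1) - 1
N = (1+1)(6+1) - 1
N = 2*7 - 1
N = 14 - 1 = 13

13


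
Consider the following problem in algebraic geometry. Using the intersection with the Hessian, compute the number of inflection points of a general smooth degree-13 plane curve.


For a general smooth plane curve C of degree d, the inflection points are
the intersection of C with its Hessian curve, which has degree 3(d-2).
By Bezout, the total intersection number is d * 3(d-2) = 13 * 33 = 429.
For a general curve every flex is ordinary, so each contributes
multiplicity 1 to C·Hess(C), and the number of distinct inflection
points is 3d(d-2).
Inflection points = 3*13*(13-2) = 3*13*11 = 429

429


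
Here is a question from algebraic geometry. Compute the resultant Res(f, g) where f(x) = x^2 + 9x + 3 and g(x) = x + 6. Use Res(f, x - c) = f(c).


For Res(f, x - c), we evaluate f at x = c.
f(-6) = (-6)^2 + 9*(-6) + 3
= 36 - 54 + 3
= -18 + 3 = -15
Res(f, g) = -15

-15


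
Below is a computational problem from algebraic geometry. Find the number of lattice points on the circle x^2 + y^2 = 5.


Systematically check integer values of x where x^2 <= 5.
For each valid x, check if 5 - x^2 is a perfect square.
x=1: 5 - 1 = 4, sqrt = 2 (valid)
x=2: 5 - 4 = 1, sqrt = 1 (valid)
Total integer solutions found: 8

8


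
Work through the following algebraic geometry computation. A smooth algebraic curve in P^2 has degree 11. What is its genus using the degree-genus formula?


Using the genus formula for smooth plane curves:
g = (d-1)(d-2)/2
g = (11-1)(11-2)/2
g = 10*9/2
g = 90/2 = 45

45


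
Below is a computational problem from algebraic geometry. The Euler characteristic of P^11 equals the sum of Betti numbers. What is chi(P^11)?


The complex projective space P^11 has one cell in each even real dimension 0, 2, ..., 22.
The cohomology groups are H^{2k}(P^11) = Z for k = 0,...,11, and 0 otherwise.
Euler characteristic = sum of Betti numbers = 1 per even-dimensional cohomology group.
chi(P^11) = 11 + 1 = 12

12


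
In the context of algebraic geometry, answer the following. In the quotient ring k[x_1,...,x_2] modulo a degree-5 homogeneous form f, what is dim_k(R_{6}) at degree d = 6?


For R = k[x_1,...,x_n]/(f) with f homogeneous of degree e:
The Hilbert series is (1 - t^e)/(1 - t)^n.
So h(d) = C(d+n-1, n-1) - C(d-e+n-1, n-1) for d >= e.
With n=2, e=5, d=6:
C(6+2-1, 2-1) = C(7, 1) = 7
C(6-5+2-1, 2-1) = C(2, 1) = 2
h(6) = 7 - 2 = 5

5


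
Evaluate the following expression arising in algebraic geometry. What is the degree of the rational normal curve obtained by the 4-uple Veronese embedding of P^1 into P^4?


The rational normal curve in P^4 is the image of P^1 under the 4-uple Veronese.
A general hyperplane in P^4 pulls back to a degree-4 form on P^1, which has 4 zeros,
so the curve meets a general hyperplane in 4 points. Degree = 4.

4


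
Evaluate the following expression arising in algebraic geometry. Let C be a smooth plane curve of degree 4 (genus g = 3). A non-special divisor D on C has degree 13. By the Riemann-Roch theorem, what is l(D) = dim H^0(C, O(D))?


First, compute the genus of a smooth plane curve of degree 4:
g = (d-1)(d-2)/2 = (4-1)(4-2)/2 = 3
For a non-special divisor D (i.e., h^1(D) = 0), Riemann-Roch gives:
l(D) = deg(D) - g + 1
Since deg(D) = 13 >= 2g - 1 = 5, D is non-special.
l(D) = 13 - 3 + 1 = 11

11


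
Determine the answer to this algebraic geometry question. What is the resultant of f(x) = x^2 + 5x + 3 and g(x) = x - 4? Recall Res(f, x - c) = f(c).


For Res(f, x - c), we evaluate f at x = c.
f(4) = 4^2 + 5*4 + 3
= 16 + 20 + 3
= 36 + 3 = 39
Res(f, g) = 39

39


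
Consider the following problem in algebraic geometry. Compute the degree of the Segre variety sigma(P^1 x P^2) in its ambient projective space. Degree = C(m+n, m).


The degree of the Segre variety P^1 x P^2 is C(m+n, m).
= C(3, 1)
= 3

3


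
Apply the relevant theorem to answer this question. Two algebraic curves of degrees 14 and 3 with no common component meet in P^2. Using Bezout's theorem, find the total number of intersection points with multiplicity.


Bezout's theorem states the intersection count equals the product of degrees.
Intersection count = 14 * 3 = 42

42


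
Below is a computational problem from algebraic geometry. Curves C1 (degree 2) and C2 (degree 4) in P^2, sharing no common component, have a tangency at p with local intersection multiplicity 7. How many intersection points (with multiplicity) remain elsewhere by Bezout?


By Bezout's theorem, the total intersection number is d1 * d2.
Total = 2 * 4 = 8
Intersection multiplicity at p = 7
Remaining intersections = 8 - 7 = 1

1


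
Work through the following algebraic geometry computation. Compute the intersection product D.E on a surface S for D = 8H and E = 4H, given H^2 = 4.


Using bilinearity of the intersection pairing on a surface S:
(aH).(bH) = ab * (H.H)
We have H^2 = 4.
D.E = (8H).(4H) = 8*4*4
= 32*4
= 128

128


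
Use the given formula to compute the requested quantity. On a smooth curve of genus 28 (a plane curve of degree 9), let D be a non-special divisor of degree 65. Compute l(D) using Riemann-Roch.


First, compute the genus of a smooth plane curve of degree 9:
g = (d-1)(d-2)/2 = (9-1)(9-2)/2 = 28
For a non-special divisor D (i.e., h^1(D) = 0), Riemann-Roch gives:
l(D) = deg(D) - g + 1
Since deg(D) = 65 >= 2g - 1 = 55, D is non-special.
l(D) = 65 - 28 + 1 = 38

38


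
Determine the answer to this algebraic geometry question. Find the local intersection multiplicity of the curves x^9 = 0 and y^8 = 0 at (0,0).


The intersection multiplicity of V(x^a) and V(y^b) at the origin is:
I(O; V(x^9), V(y^8)) = dim_k(k[x,y]/(x^9, y^8))
A basis for k[x,y]/(x^9, y^8) is the set of monomials x^i * y^j
where 0 <= i < 9 and 0 <= j < 8.
The number of such monomials is 9 * 8 = 72

72


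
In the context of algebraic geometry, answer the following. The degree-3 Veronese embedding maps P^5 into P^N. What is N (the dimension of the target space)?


The Veronese embedding v_d: P^n -> P^N maps each point to all
degree-d monomials in n+1 homogeneous coordinates.
N = C(n+d, d) - 1
N = C(5+3, 3) - 1
N = C(8, 3) - 1
C(8, 3) = 56
N = 56 - 1 = 55

55


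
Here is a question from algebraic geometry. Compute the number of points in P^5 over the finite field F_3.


P^5(F_3) has (q^(n+1) - 1)/(q - 1) points.
= 3^5 + 3^4 + 3^3 + 3^2 + 3^1 + 3^0
= 243 + 81 + 27 + 9 + 3 + 1
= 364

364


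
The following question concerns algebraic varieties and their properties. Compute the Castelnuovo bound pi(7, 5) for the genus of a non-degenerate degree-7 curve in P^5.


Castelnuovo's bound: write d - 1 = m(r-1) + epsilon with 0 <= epsilon < r-1.
d - 1 = 7 - 1 = 6
r - 1 = 5 - 1 = 4
6 = 1*4 + 2, so m = 1, epsilon = 2
pi(d, r) = m(m-1)(r-1)/2 + m*epsilon
= 1*0*4/2 + 1*2
= 0/2 + 2
= 0 + 2 = 2

2


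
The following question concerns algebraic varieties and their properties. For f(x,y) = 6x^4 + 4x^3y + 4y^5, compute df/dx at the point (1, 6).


df/dx = 4*6*x^3 + 3*4*x^2*y
At (1,6): 4*6*1^3 + 3*4*1^2*6
= 24 + 72
= 96

96


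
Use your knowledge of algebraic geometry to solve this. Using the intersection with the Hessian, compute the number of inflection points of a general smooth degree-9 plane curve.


For a general smooth plane curve C of degree d, the inflection points are
the intersection of C with its Hessian curve, which has degree 3(d-2).
By Bezout, the total intersection number is d * 3(d-2) = 9 * 21 = 189.
For a general curve every flex is ordinary, so each contributes
multiplicity 1 to C·Hess(C), and the number of distinct inflection
points is 3d(d-2).
Inflection points = 3*9*(9-2) = 3*9*7 = 189

189


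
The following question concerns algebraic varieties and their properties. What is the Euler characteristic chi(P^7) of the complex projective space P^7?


The complex projective space P^7 has one cell in each even real dimension 0, 2, ..., 14.
The cohomology groups are H^{2k}(P^7) = Z for k = 0,...,7, and 0 otherwise.
Euler characteristic = sum of Betti numbers = 1 per even-dimensional cohomology group.
chi(P^7) = 7 + 1 = 8

8


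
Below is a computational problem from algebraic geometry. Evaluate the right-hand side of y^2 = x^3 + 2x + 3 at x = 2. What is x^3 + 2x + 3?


Compute x^3 + 2x + 3 at x = 2:
x^3 = 2^3 = 8
2*x = 2*2 = 4
Sum: 8 + 4 + 3 = 15

15


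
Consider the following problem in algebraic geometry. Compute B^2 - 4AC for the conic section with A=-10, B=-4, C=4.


The discriminant of a conic Ax^2 + Bxy + Cy^2 + ... = 0 is B^2 - 4AC.
B^2 = (-4)^2 = 16
4AC = 4*(-10)*4 = -160
Discriminant = 16 + 160 = 176

176


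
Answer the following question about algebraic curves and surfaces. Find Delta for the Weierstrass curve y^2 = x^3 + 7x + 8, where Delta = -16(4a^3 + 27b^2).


Compute each component:
4a^3 = 4*7^3 = 4*343 = 1372
27b^2 = 27*8^2 = 27*64 = 1728
4a^3 + 27b^2 = 1372 + 1728 = 3100
Delta = -16*3100 = -49600

-49600


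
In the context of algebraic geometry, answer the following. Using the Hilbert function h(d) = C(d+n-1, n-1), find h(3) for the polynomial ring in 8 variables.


The Hilbert function for the polynomial ring in 8 variables is:
h(d) = C(d+n-1, n-1)
h(3) = C(3+8-1, 8-1) = C(10, 7)
= 10! / (7! * 3!)
= 120

120


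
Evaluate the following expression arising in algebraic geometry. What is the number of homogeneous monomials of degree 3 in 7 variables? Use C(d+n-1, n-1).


The number of degree-3 monomials in 7 variables is C(d+n-1, n-1).
= C(3+7-1, 7-1) = C(9, 6)
= 84

84


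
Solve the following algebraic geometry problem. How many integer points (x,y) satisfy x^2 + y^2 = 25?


Systematically check integer values of x where x^2 <= 25.
For each valid x, check if 25 - x^2 is a perfect square.
x=0: 25 - 0 = 25, sqrt = 5 (valid)
x=3: 25 - 9 = 16, sqrt = 4 (valid)
x=4: 25 - 16 = 9, sqrt = 3 (valid)
x=5: 25 - 25 = 0, sqrt = 0 (valid)
Total integer solutions found: 12

12


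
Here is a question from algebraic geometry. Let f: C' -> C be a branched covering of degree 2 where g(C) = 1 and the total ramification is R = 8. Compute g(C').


Riemann-Hurwitz formula: 2g' - 2 = d(2g - 2) + R
Given: d = 2, g = 1, R = 8
2g' - 2 = 2*(2*1 - 2) + 8
2g' - 2 = 2*0 + 8
2g' - 2 = 0 + 8 = 8
2g' = 10
g' = 5

5


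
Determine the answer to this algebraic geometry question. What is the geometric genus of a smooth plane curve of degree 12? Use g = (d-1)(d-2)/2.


Using the genus formula for smooth plane curves:
g = (d-1)(d-2)/2
g = (12-1)(12-2)/2
g = 11*10/2
g = 110/2 = 55

55


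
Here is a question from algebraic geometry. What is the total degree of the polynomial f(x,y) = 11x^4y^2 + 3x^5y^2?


Examine each term for its total degree (sum of exponents).
  Term '11x^4y^2' has total degree 4+2 = 6.
  Term '3x^5y^2' has total degree 5+2 = 7.
The maximum total degree among all terms is 7.

7


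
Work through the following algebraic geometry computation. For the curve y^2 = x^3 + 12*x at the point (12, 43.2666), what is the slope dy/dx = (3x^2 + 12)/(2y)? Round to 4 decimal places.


Using implicit differentiation of y^2 = x^3 + 12*x:
2y * dy/dx = 3x^2 + 12
dy/dx = (3x^2 + 12)/(2y)
Numerator: 3*12^2 + 12 = 444
Denominator: 2*43.2666 = 86.5332
dy/dx = 444/86.5332 = 5.1310

5.1310


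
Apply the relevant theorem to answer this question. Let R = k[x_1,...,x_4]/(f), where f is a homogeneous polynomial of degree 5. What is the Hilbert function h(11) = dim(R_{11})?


For R = k[x_1,...,x_n]/(f) with f homogeneous of degree e:
The Hilbert series is (1 - t^e)/(1 - t)^n.
So h(d) = C(d+n-1, n-1) - C(d-e+n-1, n-1) for d >= e.
With n=4, e=5, d=11:
C(11+4-1, 4-1) = C(14, 3) = 364
C(11-5+4-1, 4-1) = C(9, 3) = 84
h(11) = 364 - 84 = 280

280


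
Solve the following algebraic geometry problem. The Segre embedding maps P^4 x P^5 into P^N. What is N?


The Segre embedding maps P^m x P^n into P^N via
all products of coordinates from each factor.
N = (m+1)(n+1) - 1
N = (4+1)(5+1) - 1
N = 5*6 - 1
N = 30 - 1 = 29

29


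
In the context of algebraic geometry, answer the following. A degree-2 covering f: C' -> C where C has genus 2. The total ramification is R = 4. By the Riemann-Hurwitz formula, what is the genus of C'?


Riemann-Hurwitz formula: 2g' - 2 = d(2g - 2) + R
Given: d = 2, g = 2, R = 4
2g' - 2 = 2*(2*2 - 2) + 4
2g' - 2 = 2*2 + 4
2g' - 2 = 4 + 4 = 8
2g' = 10
g' = 5

5


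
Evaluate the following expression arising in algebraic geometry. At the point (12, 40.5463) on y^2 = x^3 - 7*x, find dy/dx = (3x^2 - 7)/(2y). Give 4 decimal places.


Using implicit differentiation of y^2 = x^3 - 7*x:
2y * dy/dx = 3x^2 - 7
dy/dx = (3x^2 - 7)/(2y)
Numerator: 3*12^2 - 7 = 425
Denominator: 2*40.5463 = 81.0926
dy/dx = 425/81.0926 = 5.2409

5.2409


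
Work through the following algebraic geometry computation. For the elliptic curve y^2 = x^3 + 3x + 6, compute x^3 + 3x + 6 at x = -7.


Compute x^3 + 3x + 6 at x = -7:
x^3 = (-7)^3 = -343
3*x = 3*(-7) = -21
Sum: -343 - 21 + 6 = -358

-358


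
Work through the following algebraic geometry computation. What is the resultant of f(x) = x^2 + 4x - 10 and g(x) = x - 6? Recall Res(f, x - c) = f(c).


For Res(f, x - c), we evaluate f at x = c.
f(6) = 6^2 + 4*6 - 10
= 36 + 24 - 10
= 60 - 10 = 50
Res(f, g) = 50

50


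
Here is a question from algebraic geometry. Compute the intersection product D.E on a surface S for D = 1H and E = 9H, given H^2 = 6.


Using bilinearity of the intersection pairing on a surface S:
(aH).(bH) = ab * (H.H)
We have H^2 = 6.
D.E = (1H).(9H) = 1*9*6
= 9*6
= 54

54


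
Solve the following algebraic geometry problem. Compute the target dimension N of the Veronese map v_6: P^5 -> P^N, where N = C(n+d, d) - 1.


The Veronese embedding v_d: P^n -> P^N maps each point to all
degree-d monomials in n+1 homogeneous coordinates.
N = C(n+d, d) - 1
N = C(5+6, 6) - 1
N = C(11, 6) - 1
C(11, 6) = 462
N = 462 - 1 = 461

461


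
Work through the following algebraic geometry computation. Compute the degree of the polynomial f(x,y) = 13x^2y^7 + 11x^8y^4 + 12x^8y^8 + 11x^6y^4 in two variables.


Examine each term for its total degree (sum of exponents).
  Term '13x^2y^7' has total degree 2+7 = 9.
  Term '11x^8y^4' has total degree 8+4 = 12.
  Term '12x^8y^8' has total degree 8+8 = 16.
  Term '11x^6y^4' has total degree 6+4 = 10.
The maximum total degree among all terms is 16.

16


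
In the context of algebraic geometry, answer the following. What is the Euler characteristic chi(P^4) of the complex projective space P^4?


The complex projective space P^4 has one cell in each even real dimension 0, 2, ..., 8.
The cohomology groups are H^{2k}(P^4) = Z for k = 0,...,4, and 0 otherwise.
Euler characteristic = sum of Betti numbers = 1 per even-dimensional cohomology group.
chi(P^4) = 4 + 1 = 5

5


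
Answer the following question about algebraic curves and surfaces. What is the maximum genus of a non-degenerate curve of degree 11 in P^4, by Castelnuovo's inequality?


Castelnuovo's bound: write d - 1 = m(r-1) + epsilon with 0 <= epsilon < r-1.
d - 1 = 11 - 1 = 10
r - 1 = 4 - 1 = 3
10 = 3*3 + 1, so m = 3, epsilon = 1
pi(d, r) = m(m-1)(r-1)/2 + m*epsilon
= 3*2*3/2 + 3*1
= 18/2 + 3
= 9 + 3 = 12

12


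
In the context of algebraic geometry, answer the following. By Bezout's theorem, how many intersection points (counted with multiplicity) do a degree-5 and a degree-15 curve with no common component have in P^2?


Bezout's theorem states the intersection count equals the product of degrees.
Intersection count = 5 * 15 = 75

75


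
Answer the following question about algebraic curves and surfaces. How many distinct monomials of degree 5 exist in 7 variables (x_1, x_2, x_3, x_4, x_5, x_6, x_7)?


The number of degree-5 monomials in 7 variables is C(d+n-1, n-1).
= C(5+7-1, 7-1) = C(11, 6)
= 462

462


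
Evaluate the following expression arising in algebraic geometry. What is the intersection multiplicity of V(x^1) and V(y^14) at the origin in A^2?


The intersection multiplicity of V(x^a) and V(y^b) at the origin is:
I(O; V(x^1), V(y^14)) = dim_k(k[x,y]/(x^1, y^14))
A basis for k[x,y]/(x^1, y^14) is the set of monomials x^i * y^j
where 0 <= i < 1 and 0 <= j < 14.
The number of such monomials is 1 * 14 = 14

14


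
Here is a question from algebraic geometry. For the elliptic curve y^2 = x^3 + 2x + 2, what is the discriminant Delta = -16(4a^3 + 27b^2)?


Compute each component:
4a^3 = 4*2^3 = 4*8 = 32
27b^2 = 27*2^2 = 27*4 = 108
4a^3 + 27b^2 = 32 + 108 = 140
Delta = -16*140 = -2240

-2240


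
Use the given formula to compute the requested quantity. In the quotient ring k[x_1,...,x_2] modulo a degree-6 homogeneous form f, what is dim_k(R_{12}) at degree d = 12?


For R = k[x_1,...,x_n]/(f) with f homogeneous of degree e:
The Hilbert series is (1 - t^e)/(1 - t)^n.
So h(d) = C(d+n-1, n-1) - C(d-e+n-1, n-1) for d >= e.
With n=2, e=6, d=12:
C(12+2-1, 2-1) = C(13, 1) = 13
C(12-6+2-1, 2-1) = C(7, 1) = 7
h(12) = 13 - 7 = 6

6


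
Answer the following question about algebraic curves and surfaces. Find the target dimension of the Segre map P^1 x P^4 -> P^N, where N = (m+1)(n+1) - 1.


The Segre embedding maps P^m x P^n into P^N via
all products of coordinates from each factor.
N = (m+1)(n+1) - 1
N = (1+1)(4+1) - 1
N = 2*5 - 1
N = 10 - 1 = 9

9


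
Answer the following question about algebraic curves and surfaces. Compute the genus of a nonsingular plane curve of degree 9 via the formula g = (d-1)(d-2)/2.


Using the genus formula for smooth plane curves:
g = (d-1)(d-2)/2
g = (9-1)(9-2)/2
g = 8*7/2
g = 56/2 = 28

28


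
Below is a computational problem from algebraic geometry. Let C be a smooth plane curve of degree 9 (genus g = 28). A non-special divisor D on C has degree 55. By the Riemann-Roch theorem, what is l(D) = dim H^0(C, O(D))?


First, compute the genus of a smooth plane curve of degree 9:
g = (d-1)(d-2)/2 = (9-1)(9-2)/2 = 28
For a non-special divisor D (i.e., h^1(D) = 0), Riemann-Roch gives:
l(D) = deg(D) - g + 1
Since deg(D) = 55 >= 2g - 1 = 55, D is non-special.
l(D) = 55 - 28 + 1 = 28

28


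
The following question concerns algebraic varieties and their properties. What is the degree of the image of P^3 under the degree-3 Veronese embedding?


The Veronese variety v_3(P^3) has degree d^r.
d^r = 3^3 = 27

27


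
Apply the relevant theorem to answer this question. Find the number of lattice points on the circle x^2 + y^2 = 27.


Systematically check integer values of x where x^2 <= 27.
For each valid x, check if 27 - x^2 is a perfect square.
Total integer solutions found: 0

0


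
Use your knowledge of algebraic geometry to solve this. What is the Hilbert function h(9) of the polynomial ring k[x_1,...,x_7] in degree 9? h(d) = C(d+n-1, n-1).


The Hilbert function for the polynomial ring in 7 variables is:
h(d) = C(d+n-1, n-1)
h(9) = C(9+7-1, 7-1) = C(15, 6)
= 15! / (6! * 9!)
= 5005

5005


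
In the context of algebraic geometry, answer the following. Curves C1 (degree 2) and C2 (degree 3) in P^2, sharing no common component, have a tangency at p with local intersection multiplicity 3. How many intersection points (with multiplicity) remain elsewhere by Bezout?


By Bezout's theorem, the total intersection number is d1 * d2.
Total = 2 * 3 = 6
Intersection multiplicity at p = 3
Remaining intersections = 6 - 3 = 3

3


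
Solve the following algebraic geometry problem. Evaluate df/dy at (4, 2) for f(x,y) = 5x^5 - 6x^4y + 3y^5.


df/dy = (-6)*x^4 + 5*3*y^4
At (4,2): (-6)*4^4 + 5*3*2^4
= -1536 + 240
= -1296

-1296


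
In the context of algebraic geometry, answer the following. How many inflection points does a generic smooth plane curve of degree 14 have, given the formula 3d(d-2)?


For a general smooth plane curve C of degree d, the inflection points are
the intersection of C with its Hessian curve, which has degree 3(d-2).
By Bezout, the total intersection number is d * 3(d-2) = 14 * 36 = 504.
For a general curve every flex is ordinary, so each contributes
multiplicity 1 to C·Hess(C), and the number of distinct inflection
points is 3d(d-2).
Inflection points = 3*14*(14-2) = 3*14*12 = 504

504


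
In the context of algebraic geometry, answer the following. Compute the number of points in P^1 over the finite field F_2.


P^1(F_2) has (q^(n+1) - 1)/(q - 1) points.
= 2^1 + 2^0
= 2 + 1
= 3

3


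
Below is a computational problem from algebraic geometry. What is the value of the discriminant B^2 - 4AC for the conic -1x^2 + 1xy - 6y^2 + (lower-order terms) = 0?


The discriminant of a conic Ax^2 + Bxy + Cy^2 + ... = 0 is B^2 - 4AC.
B^2 = 1^2 = 1
4AC = 4*(-1)*(-6) = 24
Discriminant = 1 - 24 = -23

-23


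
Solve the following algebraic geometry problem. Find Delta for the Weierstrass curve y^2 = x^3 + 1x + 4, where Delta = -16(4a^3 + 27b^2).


Compute each component:
4a^3 = 4*1^3 = 4*1 = 4
27b^2 = 27*4^2 = 27*16 = 432
4a^3 + 27b^2 = 4 + 432 = 436
Delta = -16*436 = -6976

-6976


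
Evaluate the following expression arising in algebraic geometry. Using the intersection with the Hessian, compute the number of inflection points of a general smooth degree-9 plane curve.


For a general smooth plane curve C of degree d, the inflection points are
the intersection of C with its Hessian curve, which has degree 3(d-2).
By Bezout, the total intersection number is d * 3(d-2) = 9 * 21 = 189.
For a general curve every flex is ordinary, so each contributes
multiplicity 1 to C·Hess(C), and the number of distinct inflection
points is 3d(d-2).
Inflection points = 3*9*(9-2) = 3*9*7 = 189

189
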